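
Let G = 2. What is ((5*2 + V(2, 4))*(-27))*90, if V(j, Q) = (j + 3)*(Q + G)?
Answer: -97200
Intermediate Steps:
V(j, Q) = (2 + Q)*(3 + j) (V(j, Q) = (j + 3)*(Q + 2) = (3 + j)*(2 + Q) = (2 + Q)*(3 + j))
((5*2 + V(2, 4))*(-27))*90 = ((5*2 + (6 + 2*2 + 3*4 + 4*2))*(-27))*90 = ((10 + (6 + 4 + 12 + 8))*(-27))*90 = ((10 + 30)*(-27))*90 = (40*(-27))*90 = -1080*90 = -97200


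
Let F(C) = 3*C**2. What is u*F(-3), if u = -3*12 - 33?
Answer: -1863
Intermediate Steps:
u = -69 (u = -36 - 33 = -69)
u*F(-3) = -207*(-3)**2 = -207*9 = -69*27 = -1863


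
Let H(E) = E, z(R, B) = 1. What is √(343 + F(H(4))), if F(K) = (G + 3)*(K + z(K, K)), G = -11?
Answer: √303 ≈ 17.407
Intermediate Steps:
F(K) = -8 - 8*K (F(K) = (-11 + 3)*(K + 1) = -8*(1 + K) = -8 - 8*K)
√(343 + F(H(4))) = √(343 + (-8 - 8*4)) = √(343 + (-8 - 32)) = √(343 - 40) = √303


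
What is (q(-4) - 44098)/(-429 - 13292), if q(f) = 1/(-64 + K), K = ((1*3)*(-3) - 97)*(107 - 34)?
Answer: 344052597/107051242 ≈ 3.2139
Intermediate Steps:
K = -7738 (K = (3*(-3) - 97)*73 = (-9 - 97)*73 = -106*73 = -7738)
q(f) = -1/7802 (q(f) = 1/(-64 - 7738) = 1/(-7802) = -1/7802)
(q(-4) - 44098)/(-429 - 13292) = (-1/7802 - 44098)/(-429 - 13292) = -344052597/7802/(-13721) = -344052597/7802*(-1/13721) = 344052597/107051242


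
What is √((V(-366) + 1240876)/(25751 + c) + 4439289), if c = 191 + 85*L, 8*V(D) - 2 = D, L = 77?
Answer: √2263151246538/714 ≈ 2107.0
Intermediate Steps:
V(D) = ¼ + D/8
c = 6736 (c = 191 + 85*77 = 191 + 6545 = 6736)
√((V(-366) + 1240876)/(25751 + c) + 4439289) = √(((¼ + (⅛)*(-366)) + 1240876)/(25751 + 6736) + 4439289) = √(((¼ - 183/4) + 1240876)/32487 + 4439289) = √((-91/2 + 1240876)*(1/32487) + 4439289) = √((2481661/2)*(1/32487) + 4439289) = √(27271/714 + 4439289) = √(3169679617/714) = √2263151246538/714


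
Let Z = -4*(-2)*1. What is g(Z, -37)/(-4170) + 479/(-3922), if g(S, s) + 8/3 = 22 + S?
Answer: -3156947/24532110 ≈ -0.12869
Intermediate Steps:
Z = 8 (Z = 8*1 = 8)
g(S, s) = 58/3 + S (g(S, s) = -8/3 + (22 + S) = 58/3 + S)
g(Z, -37)/(-4170) + 479/(-3922) = (58/3 + 8)/(-4170) + 479/(-3922) = (82/3)*(-1/4170) + 479*(-1/3922) = -41/6255 - 479/3922 = -3156947/24532110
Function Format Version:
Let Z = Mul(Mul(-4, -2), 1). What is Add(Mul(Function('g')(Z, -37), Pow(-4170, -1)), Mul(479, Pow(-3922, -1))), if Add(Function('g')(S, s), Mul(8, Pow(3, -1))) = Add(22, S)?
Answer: Rational(-3156947, 24532110) ≈ -0.12869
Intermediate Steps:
Z = 8 (Z = Mul(8, 1) = 8)
Function('g')(S, s) = Add(Rational(58, 3), S) (Function('g')(S, s) = Add(Rational(-8, 3), Add(22, S)) = Add(Rational(58, 3), S))
Add(Mul(Function('g')(Z, -37), Pow(-4170, -1)), Mul(479, Pow(-3922, -1))) = Add(Mul(Add(Rational(58, 3), 8), Pow(-4170, -1)), Mul(479, Pow(-3922, -1))) = Add(Mul(Rational(82, 3), Rational(-1, 4170)), Mul(479, Rational(-1, 3922))) = Add(Rational(-41, 6255), Rational(-479, 3922)) = Rational(-3156947, 24532110)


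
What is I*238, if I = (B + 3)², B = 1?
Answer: 3808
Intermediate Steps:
I = 16 (I = (1 + 3)² = 4² = 16)
I*238 = 16*238 = 3808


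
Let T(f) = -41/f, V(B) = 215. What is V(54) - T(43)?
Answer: 9286/43 ≈ 215.95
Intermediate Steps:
V(54) - T(43) = 215 - (-41)/43 = 215 - 1*(-41/43) = 215 + 41/43 = 9286/43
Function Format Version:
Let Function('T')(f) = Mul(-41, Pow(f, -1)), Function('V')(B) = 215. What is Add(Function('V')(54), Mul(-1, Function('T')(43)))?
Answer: Rational(9286, 43) ≈ 215.95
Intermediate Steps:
Add(Function('V')(54), Mul(-1, Function('T')(43))) = Add(215, Mul(-1, Mul(-41, Pow(43, -1)))) = Add(215, Mul(-1, Mul(-41, Rational(1, 43)))) = Add(215, Mul(-1, Rational(-41, 43))) = Add(215, Rational(41, 43)) = Rational(9286, 43)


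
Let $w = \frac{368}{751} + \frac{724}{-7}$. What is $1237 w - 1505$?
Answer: $- \frac{677311861}{5257} \approx -1.2884 \cdot 10^{5}$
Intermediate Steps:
$w = - \frac{541148}{5257}$ ($w = 368 \cdot \frac{1}{751} + 724 \left(- \frac{1}{7}\right) = \frac{368}{751} - \frac{724}{7} = - \frac{541148}{5257} \approx -102.94$)
$1237 w - 1505 = 1237 \left(- \frac{541148}{5257}\right) - 1505 = - \frac{669400076}{5257} - 1505 = - \frac{677311861}{5257}$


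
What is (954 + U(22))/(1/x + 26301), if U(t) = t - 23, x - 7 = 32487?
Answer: 30966782/854624695 ≈ 0.036234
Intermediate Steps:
x = 32494 (x = 7 + 32487 = 32494)
U(t) = -23 + t
(954 + U(22))/(1/x + 26301) = (954 + (-23 + 22))/(1/32494 + 26301) = (954 - 1)/(1/32494 + 26301) = 953/(854624695/32494) = 953*(32494/854624695) = 30966782/854624695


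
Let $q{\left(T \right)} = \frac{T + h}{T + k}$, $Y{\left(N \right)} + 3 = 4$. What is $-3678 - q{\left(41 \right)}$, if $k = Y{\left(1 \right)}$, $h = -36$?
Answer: $- \frac{154481}{42} \approx -3678.1$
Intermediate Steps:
$Y{\left(N \right)} = 1$ ($Y{\left(N \right)} = -3 + 4 = 1$)
$k = 1$
$q{\left(T \right)} = \frac{-36 + T}{1 + T}$ ($q{\left(T \right)} = \frac{T - 36}{T + 1} = \frac{-36 + T}{1 + T}$)
$-3678 - q{\left(41 \right)} = -3678 - \frac{-36 + 41}{1 + 41} = -3678 - \frac{1}{42} \cdot 5 = -3678 - \frac{5}{42} = - \frac{154481}{42}$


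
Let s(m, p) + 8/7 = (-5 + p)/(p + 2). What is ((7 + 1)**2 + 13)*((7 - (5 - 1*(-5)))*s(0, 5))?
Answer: 264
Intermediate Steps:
s(m, p) = -8/7 + (-5 + p)/(2 + p) (s(m, p) = -8/7 + (-5 + p)/(p + 2) = -8/7 + (-5 + p)/(2 + p))
((7 + 1)**2 + 13)*((7 - (5 - 1*(-5)))*s(0, 5)) = ((7 + 1)**2 + 13)*((7 - (5 - 1*(-5)))*((-51 - 1*5)/(7*(2 + 5)))) = (8**2 + 13)*((7 - (5 + 5))*((1/7)*(-51 - 5)/7)) = (64 + 13)*((7 - 1*10)*((1/7)*(1/7)*(-56))) = 77*((7 - 10)*(-8/7)) = 77*(-3*(-8/7)) = 77*(24/7) = 264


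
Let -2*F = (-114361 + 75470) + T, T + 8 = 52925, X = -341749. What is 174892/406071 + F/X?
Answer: 62616942031/138774358179 ≈ 0.45121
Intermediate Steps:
T = 52917 (T = -8 + 52925 = 52917)
F = -7013 (F = -((-114361 + 75470) + 52917)/2 = -(-38891 + 52917)/2 = -1/2*14026 = -7013)
174892/406071 + F/X = 174892/406071 - 7013/(-341749) = 174892*(1/406071) - 7013*(-1/341749) = 174892/406071 + 7013/341749 = 62616942031/138774358179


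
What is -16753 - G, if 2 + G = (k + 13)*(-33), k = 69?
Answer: -14045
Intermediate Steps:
G = -2708 (G = -2 + (69 + 13)*(-33) = -2 + 82*(-33) = -2 - 2706 = -2708)
-16753 - G = -16753 - 1*(-2708) = -16753 + 2708 = -14045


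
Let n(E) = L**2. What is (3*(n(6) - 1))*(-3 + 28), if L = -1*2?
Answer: 225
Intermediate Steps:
L = -2
n(E) = 4 (n(E) = (-2)**2 = 4)
(3*(n(6) - 1))*(-3 + 28) = (3*(4 - 1))*(-3 + 28) = (3*3)*25 = 9*25 = 225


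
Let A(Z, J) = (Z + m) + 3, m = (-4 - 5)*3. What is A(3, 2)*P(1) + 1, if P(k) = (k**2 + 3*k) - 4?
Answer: 1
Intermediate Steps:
P(k) = -4 + k**2 + 3*k
m = -27 (m = -9*3 = -27)
A(Z, J) = -24 + Z (A(Z, J) = (Z - 27) + 3 = (-27 + Z) + 3 = -24 + Z)
A(3, 2)*P(1) + 1 = (-24 + 3)*(-4 + 1**2 + 3*1) + 1 = -21*(-4 + 1 + 3) + 1 = -21*0 + 1 = 0 + 1 = 1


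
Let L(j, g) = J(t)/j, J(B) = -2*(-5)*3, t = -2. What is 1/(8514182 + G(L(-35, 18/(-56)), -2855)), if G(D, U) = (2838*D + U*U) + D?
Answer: 7/116639415 ≈ 6.0014e-8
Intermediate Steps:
J(B) = 30 (J(B) = 10*3 = 30)
L(j, g) = 30/j
G(D, U) = U² + 2839*D (G(D, U) = (2838*D + U²) + D = (U² + 2838*D) + D = U² + 2839*D)
1/(8514182 + G(L(-35, 18/(-56)), -2855)) = 1/(8514182 + ((-2855)² + 2839*(30/(-35)))) = 1/(8514182 + (8151025 + 2839*(30*(-1/35)))) = 1/(8514182 + (8151025 + 2839*(-6/7))) = 1/(8514182 + (8151025 - 17034/7)) = 1/(8514182 + 57040141/7) = 1/(116639415/7) = 7/116639415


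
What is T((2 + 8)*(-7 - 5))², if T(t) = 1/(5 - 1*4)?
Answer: 1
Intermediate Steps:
T(t) = 1 (T(t) = 1/(5 - 4) = 1/1 = 1)
T((2 + 8)*(-7 - 5))² = 1² = 1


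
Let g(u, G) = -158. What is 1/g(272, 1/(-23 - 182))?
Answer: -1/158 ≈ -0.0063291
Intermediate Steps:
1/g(272, 1/(-23 - 182)) = 1/(-158) = -1/158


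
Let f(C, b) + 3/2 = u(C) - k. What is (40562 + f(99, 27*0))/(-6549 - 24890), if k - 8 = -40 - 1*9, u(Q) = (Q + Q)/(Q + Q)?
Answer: -545/422 ≈ -1.2915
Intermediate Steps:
u(Q) = 1 (u(Q) = (2*Q)/((2*Q)) = (2*Q)*(1/(2*Q)) = 1)
k = -41 (k = 8 + (-40 - 1*9) = 8 + (-40 - 9) = 8 - 49 = -41)
f(C, b) = 81/2 (f(C, b) = -3/2 + (1 - 1*(-41)) = -3/2 + (1 + 41) = -3/2 + 42 = 81/2)
(40562 + f(99, 27*0))/(-6549 - 24890) = (40562 + 81/2)/(-6549 - 24890) = (81205/2)/(-31439) = (81205/2)*(-1/31439) = -545/422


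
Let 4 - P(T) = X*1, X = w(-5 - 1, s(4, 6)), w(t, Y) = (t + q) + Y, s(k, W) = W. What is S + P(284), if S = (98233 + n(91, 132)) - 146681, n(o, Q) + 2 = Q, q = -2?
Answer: -48312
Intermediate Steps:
n(o, Q) = -2 + Q
w(t, Y) = -2 + Y + t (w(t, Y) = (t - 2) + Y = (-2 + t) + Y = -2 + Y + t)
X = -2 (X = -2 + 6 + (-5 - 1) = -2 + 6 - 6 = -2)
S = -48318 (S = (98233 + (-2 + 132)) - 146681 = (98233 + 130) - 146681 = 98363 - 146681 = -48318)
P(T) = 6 (P(T) = 4 - (-2) = 4 - 1*(-2) = 4 + 2 = 6)
S + P(284) = -48318 + 6 = -48312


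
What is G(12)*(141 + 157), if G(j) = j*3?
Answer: 10728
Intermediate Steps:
G(j) = 3*j
G(12)*(141 + 157) = (3*12)*(141 + 157) = 36*298 = 10728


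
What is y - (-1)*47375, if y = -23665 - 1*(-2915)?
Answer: 26625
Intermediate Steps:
y = -20750 (y = -23665 + 2915 = -20750)
y - (-1)*47375 = -20750 - (-1)*47375 = -20750 - 1*(-47375) = -20750 + 47375 = 26625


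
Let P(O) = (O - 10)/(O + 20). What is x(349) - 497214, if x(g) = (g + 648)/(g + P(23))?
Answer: -7468111409/15020 ≈ -4.9721e+5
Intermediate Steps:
P(O) = (-10 + O)/(20 + O)
x(g) = (648 + g)/(13/43 + g) (x(g) = (g + 648)/(g + (-10 + 23)/(20 + 23)) = (648 + g)/(g + 13/43) = (648 + g)/(13/43 + g))
x(349) - 497214 = 43*(648 + 349)/(13 + 43*349) - 497214 = 43*997/(13 + 15007) - 497214 = 43*997/15020 - 497214 = 43*(1/15020)*997 - 497214 = 42871/15020 - 497214 = -7468111409/15020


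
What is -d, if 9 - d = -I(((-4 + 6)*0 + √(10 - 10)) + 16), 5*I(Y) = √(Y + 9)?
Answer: -10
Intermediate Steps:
I(Y) = √(9 + Y)/5 (I(Y) = √(Y + 9)/5 = √(9 + Y)/5)
d = 10 (d = 9 - (-1)*√(9 + (((-4 + 6)*0 + √(10 - 10)) + 16))/5 = 9 - (-1)*√(9 + ((2*0 + √0) + 16))/5 = 9 - (-1)*√(9 + ((0 + 0) + 16))/5 = 9 - (-1)*√(9 + (0 + 16))/5 = 9 - (-1)*√(9 + 16)/5 = 9 - (-1)*√25/5 = 9 - (-1)*(⅕)*5 = 9 - (-1) = 9 - 1*(-1) = 9 + 1 = 10)
-d = -1*10 = -10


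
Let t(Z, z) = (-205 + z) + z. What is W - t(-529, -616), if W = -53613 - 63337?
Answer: -115513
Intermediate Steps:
t(Z, z) = -205 + 2*z
W = -116950
W - t(-529, -616) = -116950 - (-205 + 2*(-616)) = -116950 - (-205 - 1232) = -116950 - 1*(-1437) = -116950 + 1437 = -115513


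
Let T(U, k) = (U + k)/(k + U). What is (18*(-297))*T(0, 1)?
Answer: -5346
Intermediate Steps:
T(U, k) = 1 (T(U, k) = (U + k)/(U + k) = 1)
(18*(-297))*T(0, 1) = (18*(-297))*1 = -5346*1 = -5346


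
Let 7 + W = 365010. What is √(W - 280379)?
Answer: 4*√5289 ≈ 290.90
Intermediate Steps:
W = 365003 (W = -7 + 365010 = 365003)
√(W - 280379) = √(365003 - 280379) = √84624 = 4*√5289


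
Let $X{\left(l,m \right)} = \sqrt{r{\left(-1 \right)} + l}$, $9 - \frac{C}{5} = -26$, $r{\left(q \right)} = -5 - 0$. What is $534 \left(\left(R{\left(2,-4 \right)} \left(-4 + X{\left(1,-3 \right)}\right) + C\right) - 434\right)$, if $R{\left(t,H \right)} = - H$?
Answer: $-146850 + 4272 i \approx -1.4685 \cdot 10^{5} + 4272.0 i$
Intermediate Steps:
$r{\left(q \right)} = -5$ ($r{\left(q \right)} = -5 + 0 = -5$)
$C = 175$ ($C = 45 - -130 = 45 + 130 = 175$)
$X{\left(l,m \right)} = \sqrt{-5 + l}$
$534 \left(\left(R{\left(2,-4 \right)} \left(-4 + X{\left(1,-3 \right)}\right) + C\right) - 434\right) = 534 \left(\left(\left(-1\right) \left(-4\right) \left(-4 + \sqrt{-5 + 1}\right) + 175\right) - 434\right) = 534 \left(\left(4 \left(-4 + \sqrt{-4}\right) + 175\right) - 434\right) = 534 \left(\left(4 \left(-4 + 2 i\right) + 175\right) - 434\right) = 534 \left(\left(\left(-16 + 8 i\right) + 175\right) - 434\right) = 534 \left(\left(159 + 8 i\right) - 434\right) = 534 \left(-275 + 8 i\right) = -146850 + 4272 i$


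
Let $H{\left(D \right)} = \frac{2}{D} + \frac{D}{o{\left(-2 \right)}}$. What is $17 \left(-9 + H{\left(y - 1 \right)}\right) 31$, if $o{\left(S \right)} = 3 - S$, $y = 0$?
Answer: $- \frac{29512}{5} \approx -5902.4$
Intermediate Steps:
$H{\left(D \right)} = \frac{2}{D} + \frac{D}{5}$ ($H{\left(D \right)} = \frac{2}{D} + \frac{D}{3 - -2} = \frac{2}{D} + \frac{D}{3 + 2} = \frac{2}{D} + \frac{D}{5}$)
$17 \left(-9 + H{\left(y - 1 \right)}\right) 31 = 17 \left(-9 + \left(\frac{2}{0 - 1} + \frac{0 - 1}{5}\right)\right) 31 = 17 \left(-9 + \left(\frac{2}{-1} + \frac{1}{5} \left(-1\right)\right)\right) 31 = 17 \left(-9 + \left(2 \left(-1\right) - \frac{1}{5}\right)\right) 31 = 17 \left(-9 - \frac{11}{5}\right) 31 = 17 \left(- \frac{56}{5}\right) 31 = \left(- \frac{952}{5}\right) 31 = - \frac{29512}{5}$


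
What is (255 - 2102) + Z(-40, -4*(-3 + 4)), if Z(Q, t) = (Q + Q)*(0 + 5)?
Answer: -2247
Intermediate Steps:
Z(Q, t) = 10*Q (Z(Q, t) = (2*Q)*5 = 10*Q)
(255 - 2102) + Z(-40, -4*(-3 + 4)) = (255 - 2102) + 10*(-40) = -1847 - 400 = -2247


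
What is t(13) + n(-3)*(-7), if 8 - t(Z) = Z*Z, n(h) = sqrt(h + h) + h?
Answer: -140 - 7*I*sqrt(6) ≈ -140.0 - 17.146*I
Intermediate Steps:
n(h) = h + sqrt(2)*sqrt(h) (n(h) = sqrt(2*h) + h = sqrt(2)*sqrt(h) + h = h + sqrt(2)*sqrt(h))
t(Z) = 8 - Z**2 (t(Z) = 8 - Z*Z = 8 - Z**2)
t(13) + n(-3)*(-7) = (8 - 1*13**2) + (-3 + sqrt(2)*sqrt(-3))*(-7) = (8 - 1*169) + (-3 + sqrt(2)*(I*sqrt(3)))*(-7) = (8 - 169) + (-3 + I*sqrt(6))*(-7) = -161 + (21 - 7*I*sqrt(6)) = -140 - 7*I*sqrt(6)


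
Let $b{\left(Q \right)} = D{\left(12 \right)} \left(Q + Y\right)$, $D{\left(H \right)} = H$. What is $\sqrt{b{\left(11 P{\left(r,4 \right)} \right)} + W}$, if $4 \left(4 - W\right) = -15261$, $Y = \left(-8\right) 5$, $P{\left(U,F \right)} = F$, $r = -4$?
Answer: $\frac{\sqrt{15469}}{2} \approx 62.187$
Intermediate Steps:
$Y = -40$
$b{\left(Q \right)} = -480 + 12 Q$ ($b{\left(Q \right)} = 12 \left(Q - 40\right) = 12 \left(-40 + Q\right) = -480 + 12 Q$)
$W = \frac{15277}{4}$ ($W = 4 - - \frac{15261}{4} = 4 + \frac{15261}{4} = \frac{15277}{4} \approx 3819.3$)
$\sqrt{b{\left(11 P{\left(r,4 \right)} \right)} + W} = \sqrt{\left(-480 + 12 \cdot 11 \cdot 4\right) + \frac{15277}{4}} = \sqrt{\left(-480 + 12 \cdot 44\right) + \frac{15277}{4}} = \sqrt{\left(-480 + 528\right) + \frac{15277}{4}} = \sqrt{48 + \frac{15277}{4}} = \sqrt{\frac{15469}{4}} = \frac{\sqrt{15469}}{2}$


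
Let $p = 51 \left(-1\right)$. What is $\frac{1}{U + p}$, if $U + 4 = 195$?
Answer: $\frac{1}{140} \approx 0.0071429$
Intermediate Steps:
$U = 191$ ($U = -4 + 195 = 191$)
$p = -51$
$\frac{1}{U + p} = \frac{1}{191 - 51} = \frac{1}{140}$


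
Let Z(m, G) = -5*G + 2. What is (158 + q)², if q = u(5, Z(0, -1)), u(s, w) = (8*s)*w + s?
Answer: 196249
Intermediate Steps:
Z(m, G) = 2 - 5*G
u(s, w) = s + 8*s*w (u(s, w) = 8*s*w + s = s + 8*s*w)
q = 285 (q = 5*(1 + 8*(2 - 5*(-1))) = 5*(1 + 8*(2 + 5)) = 5*(1 + 8*7) = 5*(1 + 56) = 5*57 = 285)
(158 + q)² = (158 + 285)² = 443² = 196249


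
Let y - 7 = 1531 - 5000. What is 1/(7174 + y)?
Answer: 1/3712 ≈ 0.00026940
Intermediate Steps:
y = -3462 (y = 7 + (1531 - 5000) = 7 - 3469 = -3462)
1/(7174 + y) = 1/(7174 - 3462) = 1/3712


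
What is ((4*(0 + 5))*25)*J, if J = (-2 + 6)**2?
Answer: 8000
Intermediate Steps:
J = 16 (J = 4**2 = 16)
((4*(0 + 5))*25)*J = ((4*(0 + 5))*25)*16 = ((4*5)*25)*16 = (20*25)*16 = 500*16 = 8000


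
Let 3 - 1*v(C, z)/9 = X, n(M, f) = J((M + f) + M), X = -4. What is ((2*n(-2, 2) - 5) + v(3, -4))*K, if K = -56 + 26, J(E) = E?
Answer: -1620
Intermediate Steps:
n(M, f) = f + 2*M (n(M, f) = (M + f) + M = f + 2*M)
v(C, z) = 63 (v(C, z) = 27 - 9*(-4) = 27 + 36 = 63)
K = -30
((2*n(-2, 2) - 5) + v(3, -4))*K = ((2*(2 + 2*(-2)) - 5) + 63)*(-30) = ((2*(2 - 4) - 5) + 63)*(-30) = ((2*(-2) - 5) + 63)*(-30) = ((-4 - 5) + 63)*(-30) = (-9 + 63)*(-30) = 54*(-30) = -1620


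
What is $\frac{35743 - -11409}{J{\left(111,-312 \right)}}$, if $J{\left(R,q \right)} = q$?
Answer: $- \frac{5894}{39} \approx -151.13$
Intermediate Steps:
$\frac{35743 - -11409}{J{\left(111,-312 \right)}} = \frac{35743 - -11409}{-312} = \left(35743 + 11409\right) \left(- \frac{1}{312}\right) = 47152 \left(- \frac{1}{312}\right) = - \frac{5894}{39}$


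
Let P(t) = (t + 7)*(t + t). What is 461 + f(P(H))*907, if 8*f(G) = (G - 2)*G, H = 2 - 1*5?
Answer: 71207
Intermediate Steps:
H = -3 (H = 2 - 5 = -3)
P(t) = 2*t*(7 + t) (P(t) = (7 + t)*(2*t) = 2*t*(7 + t))
f(G) = G*(-2 + G)/8 (f(G) = ((G - 2)*G)/8 = ((-2 + G)*G)/8 = (G*(-2 + G))/8 = G*(-2 + G)/8)
461 + f(P(H))*907 = 461 + ((2*(-3)*(7 - 3))*(-2 + 2*(-3)*(7 - 3))/8)*907 = 461 + ((2*(-3)*4)*(-2 + 2*(-3)*4)/8)*907 = 461 + ((⅛)*(-24)*(-2 - 24))*907 = 461 + ((⅛)*(-24)*(-26))*907 = 461 + 78*907 = 461 + 70746 = 71207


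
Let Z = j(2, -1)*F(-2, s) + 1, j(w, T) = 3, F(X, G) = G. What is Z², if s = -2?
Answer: 25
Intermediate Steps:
Z = -5 (Z = 3*(-2) + 1 = -6 + 1 = -5)
Z² = (-5)² = 25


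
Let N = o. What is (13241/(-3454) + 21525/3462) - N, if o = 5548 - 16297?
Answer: 10713528355/996479 ≈ 10751.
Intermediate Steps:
o = -10749
N = -10749
(13241/(-3454) + 21525/3462) - N = (13241/(-3454) + 21525/3462) - 1*(-10749) = (13241*(-1/3454) + 21525*(1/3462)) + 10749 = (-13241/3454 + 7175/1154) + 10749 = 2375584/996479 + 10749 = 10713528355/996479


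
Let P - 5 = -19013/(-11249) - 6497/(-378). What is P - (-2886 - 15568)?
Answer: 11224313095/607446 ≈ 18478.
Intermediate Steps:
P = 14504611/607446 (P = 5 + (-19013/(-11249) - 6497/(-378)) = 5 + (-19013*(-1/11249) - 6497*(-1/378)) = 5 + (19013/11249 + 6497/378) = 5 + 11467381/607446 = 14504611/607446 ≈ 23.878)
P - (-2886 - 15568) = 14504611/607446 - (-2886 - 15568) = 14504611/607446 - 1*(-18454) = 14504611/607446 + 18454 = 11224313095/607446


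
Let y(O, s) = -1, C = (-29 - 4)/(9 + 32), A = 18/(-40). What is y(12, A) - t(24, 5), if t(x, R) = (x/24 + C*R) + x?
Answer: -901/41 ≈ -21.976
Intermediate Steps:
A = -9/20 (A = 18*(-1/40) = -9/20 ≈ -0.45000)
C = -33/41 ≈ -0.80488
t(x, R) = -33*R/41 + 25*x/24 (t(x, R) = (x/24 - 33*R/41) + x = (-33*R/41 + x/24) + x = -33*R/41 + 25*x/24)
y(12, A) - t(24, 5) = -1 - (-33/41*5 + (25/24)*24) = -1 - (-165/41 + 25) = -1 - 1*860/41 = -1 - 860/41 = -901/41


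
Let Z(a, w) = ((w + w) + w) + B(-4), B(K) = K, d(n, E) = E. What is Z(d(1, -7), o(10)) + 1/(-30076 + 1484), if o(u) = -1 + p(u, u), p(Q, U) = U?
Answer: 657615/28592 ≈ 23.000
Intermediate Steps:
o(u) = -1 + u
Z(a, w) = -4 + 3*w (Z(a, w) = ((w + w) + w) - 4 = (2*w + w) - 4 = 3*w - 4 = -4 + 3*w)
Z(d(1, -7), o(10)) + 1/(-30076 + 1484) = (-4 + 3*(-1 + 10)) + 1/(-30076 + 1484) = (-4 + 3*9) + 1/(-28592) = (-4 + 27) - 1/28592 = 23 - 1/28592 = 657615/28592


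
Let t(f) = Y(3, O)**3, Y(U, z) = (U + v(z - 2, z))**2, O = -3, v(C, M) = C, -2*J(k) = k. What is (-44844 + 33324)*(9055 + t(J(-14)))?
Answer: -105050880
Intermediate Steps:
J(k) = -k/2
Y(U, z) = (-2 + U + z)**2 (Y(U, z) = (U + (z - 2))**2 = (U + (-2 + z))**2 = (-2 + U + z)**2)
t(f) = 64 (t(f) = ((-2 + 3 - 3)**2)**3 = ((-2)**2)**3 = 4**3 = 64)
(-44844 + 33324)*(9055 + t(J(-14))) = (-44844 + 33324)*(9055 + 64) = -11520*9119 = -105050880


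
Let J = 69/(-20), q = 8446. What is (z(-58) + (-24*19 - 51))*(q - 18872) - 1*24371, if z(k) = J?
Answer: 52975807/10 ≈ 5.2976e+6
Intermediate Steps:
J = -69/20 (J = 69*(-1/20) = -69/20 ≈ -3.4500)
z(k) = -69/20
(z(-58) + (-24*19 - 51))*(q - 18872) - 1*24371 = (-69/20 + (-24*19 - 51))*(8446 - 18872) - 1*24371 = (-69/20 + (-456 - 51))*(-10426) - 24371 = (-69/20 - 507)*(-10426) - 24371 = -10209/20*(-10426) - 24371 = 53219517/10 - 24371 = 52975807/10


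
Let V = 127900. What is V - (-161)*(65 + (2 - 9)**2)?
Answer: 146254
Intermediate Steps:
V - (-161)*(65 + (2 - 9)**2) = 127900 - (-161)*(65 + (2 - 9)**2) = 127900 - (-161)*(65 + (-7)**2) = 127900 - (-161)*(65 + 49) = 127900 - (-161)*114 = 127900 - 1*(-18354) = 127900 + 18354 = 146254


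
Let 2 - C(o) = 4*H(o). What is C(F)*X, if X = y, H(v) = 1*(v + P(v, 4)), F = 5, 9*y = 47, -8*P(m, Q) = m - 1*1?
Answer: -752/9 ≈ -83.556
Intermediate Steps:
P(m, Q) = 1/8 - m/8 (P(m, Q) = -(m - 1*1)/8 = -(m - 1)/8 = -(-1 + m)/8 = 1/8 - m/8)
y = 47/9 (y = (1/9)*47 = 47/9 ≈ 5.2222)
H(v) = 1/8 + 7*v/8 (H(v) = 1*(v + (1/8 - v/8)) = 1*(1/8 + 7*v/8) = 1/8 + 7*v/8)
C(o) = 3/2 - 7*o/2 (C(o) = 2 - 4*(1/8 + 7*o/8) = 2 - (1/2 + 7*o/2) = 2 + (-1/2 - 7*o/2) = 3/2 - 7*o/2)
X = 47/9 ≈ 5.2222
C(F)*X = (3/2 - 7/2*5)*(47/9) = (3/2 - 35/2)*(47/9) = -16*47/9 = -752/9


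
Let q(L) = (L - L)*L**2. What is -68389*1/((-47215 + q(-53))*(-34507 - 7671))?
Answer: -68389/1991434270 ≈ -3.4342e-5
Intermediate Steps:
q(L) = 0 (q(L) = 0*L**2 = 0)
-68389*1/((-47215 + q(-53))*(-34507 - 7671)) = -68389*1/((-47215 + 0)*(-34507 - 7671)) = -68389/((-47215*(-42178))) = -68389/1991434270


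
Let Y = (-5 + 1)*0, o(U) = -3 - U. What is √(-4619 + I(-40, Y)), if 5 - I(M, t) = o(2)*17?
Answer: I*√4529 ≈ 67.298*I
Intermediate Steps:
Y = 0 (Y = -4*0 = 0)
I(M, t) = 90 (I(M, t) = 5 - (-3 - 1*2)*17 = 5 - (-3 - 2)*17 = 5 - (-5)*17 = 5 - 1*(-85) = 5 + 85 = 90)
√(-4619 + I(-40, Y)) = √(-4619 + 90) = √(-4529) = I*√4529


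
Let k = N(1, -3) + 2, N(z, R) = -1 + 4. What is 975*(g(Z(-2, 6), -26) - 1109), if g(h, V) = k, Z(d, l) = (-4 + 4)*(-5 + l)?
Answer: -1076400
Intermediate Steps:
N(z, R) = 3
Z(d, l) = 0 (Z(d, l) = 0*(-5 + l) = 0)
k = 5 (k = 3 + 2 = 5)
g(h, V) = 5
975*(g(Z(-2, 6), -26) - 1109) = 975*(5 - 1109) = 975*(-1104) = -1076400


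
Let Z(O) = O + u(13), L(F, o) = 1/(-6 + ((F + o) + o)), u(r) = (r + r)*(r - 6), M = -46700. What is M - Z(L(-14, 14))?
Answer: -375057/8 ≈ -46882.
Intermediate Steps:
u(r) = 2*r*(-6 + r) (u(r) = (2*r)*(-6 + r) = 2*r*(-6 + r))
L(F, o) = 1/(-6 + F + 2*o) (L(F, o) = 1/(-6 + (F + 2*o)) = 1/(-6 + F + 2*o))
Z(O) = 182 + O (Z(O) = O + 2*13*(-6 + 13) = O + 2*13*7 = O + 182 = 182 + O)
M - Z(L(-14, 14)) = -46700 - (182 + 1/(-6 - 14 + 2*14)) = -46700 - (182 + 1/(-6 - 14 + 28)) = -46700 - (182 + 1/8) = -46700 - 1*1457/8 = -46700 - 1457/8 = -375057/8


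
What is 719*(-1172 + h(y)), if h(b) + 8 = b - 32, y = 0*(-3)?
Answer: -871428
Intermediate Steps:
y = 0
h(b) = -40 + b (h(b) = -8 + (b - 32) = -8 + (-32 + b) = -40 + b)
719*(-1172 + h(y)) = 719*(-1172 + (-40 + 0)) = 719*(-1172 - 40) = 719*(-1212) = -871428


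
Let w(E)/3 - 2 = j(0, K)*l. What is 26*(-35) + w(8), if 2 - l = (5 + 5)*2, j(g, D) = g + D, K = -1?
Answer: -850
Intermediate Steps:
j(g, D) = D + g
l = -18 (l = 2 - (5 + 5)*2 = 2 - 10*2 = 2 - 1*20 = 2 - 20 = -18)
w(E) = 60 (w(E) = 6 + 3*((-1 + 0)*(-18)) = 6 + 3*(-1*(-18)) = 6 + 3*18 = 6 + 54 = 60)
26*(-35) + w(8) = 26*(-35) + 60 = -910 + 60 = -850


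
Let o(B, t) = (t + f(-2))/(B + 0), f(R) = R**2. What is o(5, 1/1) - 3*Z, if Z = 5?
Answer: -14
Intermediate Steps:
o(B, t) = (4 + t)/B (o(B, t) = (t + (-2)**2)/(B + 0) = (t + 4)/B = (4 + t)/B)
o(5, 1/1) - 3*Z = (4 + 1/1)/5 - 3*5 = (4 + 1)/5 - 15 = (1/5)*5 - 15 = 1 - 15 = -14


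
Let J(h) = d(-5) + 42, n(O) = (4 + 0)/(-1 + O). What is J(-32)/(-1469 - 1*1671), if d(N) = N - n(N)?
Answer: -113/9420 ≈ -0.011996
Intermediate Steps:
n(O) = 4/(-1 + O)
d(N) = N - 4/(-1 + N)
J(h) = 113/3 (J(h) = (-4 - 5*(-1 - 5))/(-1 - 5) + 42 = (-4 - 5*(-6))/(-6) + 42 = -(-4 + 30)/6 + 42 = -⅙*26 + 42 = -13/3 + 42 = 113/3)
J(-32)/(-1469 - 1*1671) = 113/(3*(-1469 - 1*1671)) = 113/(3*(-1469 - 1671)) = (113/3)/(-3140) = (113/3)*(-1/3140) = -113/9420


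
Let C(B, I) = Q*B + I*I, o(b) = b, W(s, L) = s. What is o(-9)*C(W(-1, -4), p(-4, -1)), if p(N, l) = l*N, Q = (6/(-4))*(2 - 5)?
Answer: -207/2 ≈ -103.50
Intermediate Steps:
Q = 9/2 (Q = (6*(-¼))*(-3) = -3/2*(-3) = 9/2 ≈ 4.5000)
p(N, l) = N*l
C(B, I) = I² + 9*B/2 (C(B, I) = 9*B/2 + I*I = 9*B/2 + I² = I² + 9*B/2)
o(-9)*C(W(-1, -4), p(-4, -1)) = -9*((-4*(-1))² + (9/2)*(-1)) = -9*(4² - 9/2) = -9*(16 - 9/2) = -9*23/2 = -207/2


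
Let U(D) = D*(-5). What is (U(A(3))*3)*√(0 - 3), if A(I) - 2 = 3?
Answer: -75*I*√3 ≈ -129.9*I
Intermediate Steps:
A(I) = 5 (A(I) = 2 + 3 = 5)
U(D) = -5*D
(U(A(3))*3)*√(0 - 3) = (-5*5*3)*√(0 - 3) = (-25*3)*√(-3) = -75*I*√3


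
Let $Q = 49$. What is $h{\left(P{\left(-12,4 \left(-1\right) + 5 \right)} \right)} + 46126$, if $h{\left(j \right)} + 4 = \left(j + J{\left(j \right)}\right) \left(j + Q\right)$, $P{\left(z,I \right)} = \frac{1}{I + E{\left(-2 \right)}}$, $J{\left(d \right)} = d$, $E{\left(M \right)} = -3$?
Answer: $\frac{92147}{2} \approx 46074.0$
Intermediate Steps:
$P{\left(z,I \right)} = \frac{1}{-3 + I}$ ($P{\left(z,I \right)} = \frac{1}{I - 3} = \frac{1}{-3 + I}$)
$h{\left(j \right)} = -4 + 2 j \left(49 + j\right)$ ($h{\left(j \right)} = -4 + \left(j + j\right) \left(j + 49\right) = -4 + 2 j \left(49 + j\right)$)
$h{\left(P{\left(-12,4 \left(-1\right) + 5 \right)} \right)} + 46126 = \left(-4 + 2 \left(\frac{1}{-3 + \left(4 \left(-1\right) + 5\right)}\right)^{2} + \frac{98}{-3 + \left(4 \left(-1\right) + 5\right)}\right) + 46126 = \left(-4 + 2 \left(\frac{1}{-3 + \left(-4 + 5\right)}\right)^{2} + \frac{98}{-3 + \left(-4 + 5\right)}\right) + 46126 = \left(-4 + 2 \left(\frac{1}{-3 + 1}\right)^{2} + \frac{98}{-3 + 1}\right) + 46126 = \left(-4 + 2 \left(\frac{1}{-2}\right)^{2} + \frac{98}{-2}\right) + 46126 = \left(-4 + 2 \left(- \frac{1}{2}\right)^{2} + 98 \left(- \frac{1}{2}\right)\right) + 46126 = \left(-4 + 2 \cdot \frac{1}{4} - 49\right) + 46126 = \left(-4 + \frac{1}{2} - 49\right) + 46126 = - \frac{105}{2} + 46126 = \frac{92147}{2}$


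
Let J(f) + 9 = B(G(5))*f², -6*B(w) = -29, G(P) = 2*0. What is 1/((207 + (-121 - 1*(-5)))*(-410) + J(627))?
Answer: 2/3725609 ≈ 5.3682e-7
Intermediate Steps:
G(P) = 0
B(w) = 29/6 (B(w) = -⅙*(-29) = 29/6)
J(f) = -9 + 29*f²/6
1/((207 + (-121 - 1*(-5)))*(-410) + J(627)) = 1/((207 + (-121 - 1*(-5)))*(-410) + (-9 + (29/6)*627²)) = 1/((207 + (-121 + 5))*(-410) + (-9 + (29/6)*393129)) = 1/((207 - 116)*(-410) + (-9 + 3800247/2)) = 1/(91*(-410) + 3800229/2) = 1/(-37310 + 3800229/2) = 1/(3725609/2) = 2/3725609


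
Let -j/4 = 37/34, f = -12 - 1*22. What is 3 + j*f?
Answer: 151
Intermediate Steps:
f = -34 (f = -12 - 22 = -34)
j = -74/17 (j = -148/34 = -4*37/34 = -74/17 ≈ -4.3529)
3 + j*f = 3 - 74/17*(-34) = 3 + 148 = 151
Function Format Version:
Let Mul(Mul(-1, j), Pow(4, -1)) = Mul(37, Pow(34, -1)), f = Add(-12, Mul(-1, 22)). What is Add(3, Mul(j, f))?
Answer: 151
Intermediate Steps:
f = -34 (f = Add(-12, -22) = -34)
j = Rational(-74, 17) (j = Mul(-4, Mul(37, Pow(34, -1))) = Mul(-4, Mul(37, Rational(1, 34))) = Mul(-4, Rational(37, 34)) = Rational(-74, 17) ≈ -4.3529)
Add(3, Mul(j, f)) = Add(3, Mul(Rational(-74, 17), -34)) = Add(3, 148) = 151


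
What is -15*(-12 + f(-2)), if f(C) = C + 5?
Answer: 135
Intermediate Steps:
f(C) = 5 + C
-15*(-12 + f(-2)) = -15*(-12 + (5 - 2)) = -15*(-12 + 3) = -15*(-9) = 135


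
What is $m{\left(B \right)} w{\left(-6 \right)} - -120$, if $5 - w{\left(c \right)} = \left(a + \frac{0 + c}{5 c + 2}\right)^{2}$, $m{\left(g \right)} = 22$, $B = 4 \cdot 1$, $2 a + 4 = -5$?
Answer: $- \frac{8530}{49} \approx -174.08$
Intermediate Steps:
$a = - \frac{9}{2}$ ($a = -2 + \frac{1}{2} \left(-5\right) = -2 - \frac{5}{2} = - \frac{9}{2} \approx -4.5$)
$B = 4$
$w{\left(c \right)} = 5 - \left(- \frac{9}{2} + \frac{c}{2 + 5 c}\right)^{2}$ ($w{\left(c \right)} = 5 - \left(- \frac{9}{2} + \frac{0 + c}{5 c + 2}\right)^{2} = 5 - \left(- \frac{9}{2} + \frac{c}{2 + 5 c}\right)^{2}$)
$m{\left(B \right)} w{\left(-6 \right)} - -120 = 22 \frac{-244 - 1349 \left(-6\right)^{2} - -6888}{4 \left(4 + 20 \left(-6\right) + 25 \left(-6\right)^{2}\right)} - -120 = 22 \frac{-244 - 48564 + 6888}{4 \left(4 - 120 + 25 \cdot 36\right)} + 120 = 22 \frac{-244 - 48564 + 6888}{4 \left(4 - 120 + 900\right)} + 120 = 22 \cdot \frac{1}{4} \cdot \frac{1}{784} \left(-41920\right) + 120 = 22 \left(- \frac{655}{49}\right) + 120 = - \frac{14410}{49} + 120 = - \frac{8530}{49}$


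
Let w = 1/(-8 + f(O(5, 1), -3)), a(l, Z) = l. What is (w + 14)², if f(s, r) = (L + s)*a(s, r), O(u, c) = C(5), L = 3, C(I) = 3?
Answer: 19881/100 ≈ 198.81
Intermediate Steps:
O(u, c) = 3
f(s, r) = s*(3 + s) (f(s, r) = (3 + s)*s = s*(3 + s))
w = ⅒ (w = 1/(-8 + 3*(3 + 3)) = 1/(-8 + 3*6) = 1/(-8 + 18) = 1/10 = ⅒ ≈ 0.10000)
(w + 14)² = (⅒ + 14)² = (141/10)² = 19881/100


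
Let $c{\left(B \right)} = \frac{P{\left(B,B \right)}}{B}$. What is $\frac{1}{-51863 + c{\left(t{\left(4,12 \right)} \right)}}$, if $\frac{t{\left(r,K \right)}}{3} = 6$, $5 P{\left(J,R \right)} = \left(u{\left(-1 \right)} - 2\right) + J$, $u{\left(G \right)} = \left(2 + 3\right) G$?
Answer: $- \frac{90}{4667659} \approx -1.9282 \cdot 10^{-5}$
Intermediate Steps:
$u{\left(G \right)} = 5 G$
$P{\left(J,R \right)} = - \frac{7}{5} + \frac{J}{5}$ ($P{\left(J,R \right)} = \frac{\left(5 \left(-1\right) - 2\right) + J}{5} = \frac{\left(-5 - 2\right) + J}{5} = \frac{-7 + J}{5} = - \frac{7}{5} + \frac{J}{5}$)
$t{\left(r,K \right)} = 18$ ($t{\left(r,K \right)} = 3 \cdot 6 = 18$)
$c{\left(B \right)} = \frac{- \frac{7}{5} + \frac{B}{5}}{B}$
$\frac{1}{-51863 + c{\left(t{\left(4,12 \right)} \right)}} = \frac{1}{-51863 + \frac{-7 + 18}{5 \cdot 18}} = \frac{1}{-51863 + \frac{1}{5} \cdot \frac{1}{18} \cdot 11} = \frac{1}{-51863 + \frac{11}{90}} = \frac{1}{- \frac{4667659}{90}} = - \frac{90}{4667659}$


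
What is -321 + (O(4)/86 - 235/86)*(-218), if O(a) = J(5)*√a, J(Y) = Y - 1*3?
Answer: 11376/43 ≈ 264.56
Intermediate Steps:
J(Y) = -3 + Y (J(Y) = Y - 3 = -3 + Y)
O(a) = 2*√a (O(a) = (-3 + 5)*√a = 2*√a)
-321 + (O(4)/86 - 235/86)*(-218) = -321 + ((2*√4)/86 - 235/86)*(-218) = -321 + ((2*2)*(1/86) - 235*1/86)*(-218) = -321 + (4*(1/86) - 235/86)*(-218) = -321 + (2/43 - 235/86)*(-218) = -321 - 231/86*(-218) = -321 + 25179/43 = 11376/43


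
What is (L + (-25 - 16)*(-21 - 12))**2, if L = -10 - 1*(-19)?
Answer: 1855044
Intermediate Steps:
L = 9 (L = -10 + 19 = 9)
(L + (-25 - 16)*(-21 - 12))**2 = (9 + (-25 - 16)*(-21 - 12))**2 = (9 - 41*(-33))**2 = (9 + 1353)**2 = 1362**2 = 1855044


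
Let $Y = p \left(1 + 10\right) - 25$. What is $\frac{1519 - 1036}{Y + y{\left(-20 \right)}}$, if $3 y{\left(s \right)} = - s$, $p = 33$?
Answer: $\frac{1449}{1034} \approx 1.4014$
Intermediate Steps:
$y{\left(s \right)} = - \frac{s}{3}$ ($y{\left(s \right)} = \frac{\left(-1\right) s}{3} = - \frac{s}{3}$)
$Y = 338$ ($Y = 33 \left(1 + 10\right) - 25 = 33 \cdot 11 - 25 = 363 - 25 = 338$)
$\frac{1519 - 1036}{Y + y{\left(-20 \right)}} = \frac{1519 - 1036}{338 - - \frac{20}{3}} = \frac{483}{338 + \frac{20}{3}} = \frac{483}{\frac{1034}{3}} = 483 \cdot \frac{3}{1034} = \frac{1449}{1034}$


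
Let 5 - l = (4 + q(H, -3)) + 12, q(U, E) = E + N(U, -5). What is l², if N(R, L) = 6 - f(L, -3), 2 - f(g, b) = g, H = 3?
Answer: 49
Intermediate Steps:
f(g, b) = 2 - g
N(R, L) = 4 + L (N(R, L) = 6 - (2 - L) = 6 + (-2 + L) = 4 + L)
q(U, E) = -1 + E (q(U, E) = E + (4 - 5) = E - 1 = -1 + E)
l = -7 (l = 5 - ((4 + (-1 - 3)) + 12) = 5 - ((4 - 4) + 12) = 5 - (0 + 12) = 5 - 1*12 = 5 - 12 = -7)
l² = (-7)² = 49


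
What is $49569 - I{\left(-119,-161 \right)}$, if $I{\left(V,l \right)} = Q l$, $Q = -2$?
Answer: $49247$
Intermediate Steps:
$I{\left(V,l \right)} = - 2 l$
$49569 - I{\left(-119,-161 \right)} = 49569 - \left(-2\right) \left(-161\right) = 49569 - 322 = 49247$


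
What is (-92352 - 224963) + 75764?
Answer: -241551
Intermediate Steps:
(-92352 - 224963) + 75764 = -317315 + 75764 = -241551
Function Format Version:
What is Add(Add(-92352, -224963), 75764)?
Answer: -241551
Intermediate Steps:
Add(Add(-92352, -224963), 75764) = Add(-317315, 75764) = -241551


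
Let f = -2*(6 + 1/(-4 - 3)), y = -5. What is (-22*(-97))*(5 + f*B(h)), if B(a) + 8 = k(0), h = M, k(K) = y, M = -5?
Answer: 2349534/7 ≈ 3.3565e+5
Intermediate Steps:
k(K) = -5
h = -5
f = -82/7 (f = -2*(6 + 1/(-7)) = -2*(6 - ⅐) = -2*41/7 = -82/7 ≈ -11.714)
B(a) = -13 (B(a) = -8 - 5 = -13)
(-22*(-97))*(5 + f*B(h)) = (-22*(-97))*(5 - 82/7*(-13)) = 2134*(5 + 1066/7) = 2134*(1101/7) = 2349534/7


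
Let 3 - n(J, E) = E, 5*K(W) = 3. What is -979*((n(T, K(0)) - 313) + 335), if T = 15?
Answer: -119438/5 ≈ -23888.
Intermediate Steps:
K(W) = 3/5 (K(W) = (1/5)*3 = 3/5)
n(J, E) = 3 - E
-979*((n(T, K(0)) - 313) + 335) = -979*(((3 - 1*3/5) - 313) + 335) = -979*(((3 - 3/5) - 313) + 335) = -979*((12/5 - 313) + 335) = -979*(-1553/5 + 335) = -979*122/5 = -119438/5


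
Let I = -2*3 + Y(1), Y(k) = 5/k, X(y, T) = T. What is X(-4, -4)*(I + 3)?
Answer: -8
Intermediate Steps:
I = -1 (I = -2*3 + 5/1 = -6 + 5*1 = -6 + 5 = -1)
X(-4, -4)*(I + 3) = -4*(-1 + 3) = -4*2 = -8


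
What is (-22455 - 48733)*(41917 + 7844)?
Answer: -3542386068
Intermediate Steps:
(-22455 - 48733)*(41917 + 7844) = -71188*49761 = -3542386068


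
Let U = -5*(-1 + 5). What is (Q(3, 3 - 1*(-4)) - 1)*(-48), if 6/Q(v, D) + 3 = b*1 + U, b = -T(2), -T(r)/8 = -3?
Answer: 2544/47 ≈ 54.128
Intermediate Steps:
T(r) = 24 (T(r) = -8*(-3) = 24)
U = -20 (U = -5*4 = -20)
b = -24 (b = -1*24 = -24)
Q(v, D) = -6/47 (Q(v, D) = 6/(-3 + (-24*1 - 20)) = 6/(-3 + (-24 - 20)) = 6/(-3 - 44) = 6/(-47) = 6*(-1/47) = -6/47)
(Q(3, 3 - 1*(-4)) - 1)*(-48) = (-6/47 - 1)*(-48) = -53/47*(-48) = 2544/47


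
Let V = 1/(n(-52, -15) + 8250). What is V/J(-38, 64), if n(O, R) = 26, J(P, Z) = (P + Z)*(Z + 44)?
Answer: 1/23239008 ≈ 4.3031e-8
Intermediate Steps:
J(P, Z) = (44 + Z)*(P + Z) (J(P, Z) = (P + Z)*(44 + Z) = (44 + Z)*(P + Z))
V = 1/8276 (V = 1/(26 + 8250) = 1/8276 ≈ 0.00012083)
V/J(-38, 64) = 1/(8276*(64² + 44*(-38) + 44*64 - 38*64)) = 1/(8276*(4096 - 1672 + 2816 - 2432)) = (1/8276)/2808 = (1/8276)*(1/2808) = 1/23239008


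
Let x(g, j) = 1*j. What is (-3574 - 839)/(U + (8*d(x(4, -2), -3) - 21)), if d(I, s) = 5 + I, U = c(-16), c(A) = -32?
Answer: 4413/29 ≈ 152.17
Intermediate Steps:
x(g, j) = j
U = -32
(-3574 - 839)/(U + (8*d(x(4, -2), -3) - 21)) = (-3574 - 839)/(-32 + (8*(5 - 2) - 21)) = -4413/(-32 + (8*3 - 21)) = -4413/(-32 + (24 - 21)) = -4413/(-32 + 3) = -4413/(-29) = -4413*(-1/29) = 4413/29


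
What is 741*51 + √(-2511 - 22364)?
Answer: 37791 + 5*I*√995 ≈ 37791.0 + 157.72*I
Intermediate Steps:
741*51 + √(-2511 - 22364) = 37791 + √(-24875) = 37791 + 5*I*√995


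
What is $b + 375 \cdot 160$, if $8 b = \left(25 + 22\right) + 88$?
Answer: $\frac{480135}{8} \approx 60017.0$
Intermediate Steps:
$b = \frac{135}{8}$ ($b = \frac{\left(25 + 22\right) + 88}{8} = \frac{47 + 88}{8} = \frac{1}{8} \cdot 135 = \frac{135}{8} \approx 16.875$)
$b + 375 \cdot 160 = \frac{135}{8} + 375 \cdot 160 = \frac{135}{8} + 60000 = \frac{480135}{8}$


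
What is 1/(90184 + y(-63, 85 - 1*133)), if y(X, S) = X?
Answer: 1/90121 ≈ 1.1096e-5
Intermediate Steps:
1/(90184 + y(-63, 85 - 1*133)) = 1/(90184 - 63) = 1/90121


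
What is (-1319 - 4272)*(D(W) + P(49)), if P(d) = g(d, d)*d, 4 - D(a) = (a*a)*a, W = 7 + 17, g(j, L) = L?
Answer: 63843629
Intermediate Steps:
W = 24
D(a) = 4 - a**3 (D(a) = 4 - a*a*a = 4 - a**2*a = 4 - a**3)
P(d) = d**2 (P(d) = d*d = d**2)
(-1319 - 4272)*(D(W) + P(49)) = (-1319 - 4272)*((4 - 1*24**3) + 49**2) = -5591*((4 - 1*13824) + 2401) = -5591*((4 - 13824) + 2401) = -5591*(-13820 + 2401) = -5591*(-11419) = 63843629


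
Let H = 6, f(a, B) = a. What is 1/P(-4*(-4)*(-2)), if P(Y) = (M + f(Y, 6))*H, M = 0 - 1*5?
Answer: -1/222 ≈ -0.0045045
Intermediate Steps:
M = -5 (M = 0 - 5 = -5)
P(Y) = -30 + 6*Y (P(Y) = (-5 + Y)*6 = -30 + 6*Y)
1/P(-4*(-4)*(-2)) = 1/(-30 + 6*(-4*(-4)*(-2))) = 1/(-30 + 6*(16*(-2))) = 1/(-30 + 6*(-32)) = 1/(-30 - 192) = 1/(-222) = -1/222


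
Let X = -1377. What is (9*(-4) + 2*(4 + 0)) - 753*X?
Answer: 1036853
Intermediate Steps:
(9*(-4) + 2*(4 + 0)) - 753*X = (9*(-4) + 2*(4 + 0)) - 753*(-1377) = (-36 + 2*4) + 1036881 = (-36 + 8) + 1036881 = -28 + 1036881 = 1036853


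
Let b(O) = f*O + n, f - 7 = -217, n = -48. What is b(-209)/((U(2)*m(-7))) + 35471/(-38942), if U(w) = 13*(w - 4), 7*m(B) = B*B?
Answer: -856875443/3543722 ≈ -241.80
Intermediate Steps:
f = -210 (f = 7 - 217 = -210)
m(B) = B²/7 (m(B) = (B*B)/7 = B²/7)
U(w) = -52 + 13*w (U(w) = 13*(-4 + w) = -52 + 13*w)
b(O) = -48 - 210*O (b(O) = -210*O - 48 = -48 - 210*O)
b(-209)/((U(2)*m(-7))) + 35471/(-38942) = (-48 - 210*(-209))/(((-52 + 13*2)*((⅐)*(-7)²))) + 35471/(-38942) = (-48 + 43890)/(((-52 + 26)*((⅐)*49))) + 35471*(-1/38942) = 43842/((-26*7)) - 35471/38942 = 43842/(-182) - 35471/38942 = 43842*(-1/182) - 35471/38942 = -21921/91 - 35471/38942 = -856875443/3543722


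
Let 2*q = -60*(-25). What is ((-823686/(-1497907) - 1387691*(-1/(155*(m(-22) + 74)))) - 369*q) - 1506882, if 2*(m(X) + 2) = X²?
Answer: -130030243428901723/72903133690 ≈ -1.7836e+6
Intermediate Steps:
m(X) = -2 + X²/2
q = 750 (q = (-60*(-25))/2 = (½)*1500 = 750)
((-823686/(-1497907) - 1387691*(-1/(155*(m(-22) + 74)))) - 369*q) - 1506882 = ((-823686/(-1497907) - 1387691*(-1/(155*((-2 + (½)*(-22)²) + 74)))) - 369*750) - 1506882 = ((-823686*(-1/1497907) - 1387691*(-1/(155*((-2 + (½)*484) + 74)))) - 276750) - 1506882 = ((823686/1497907 - 1387691*(-1/(155*((-2 + 242) + 74)))) - 276750) - 1506882 = ((823686/1497907 - 1387691*(-1/(155*(240 + 74)))) - 276750) - 1506882 = ((823686/1497907 - 1387691/(314*(-155))) - 276750) - 1506882 = ((823686/1497907 - 1387691/(-48670)) - 276750) - 1506882 = ((823686/1497907 - 1387691*(-1/48670)) - 276750) - 1506882 = ((823686/1497907 + 1387691/48670) - 276750) - 1506882 = (2118720860357/72903133690 - 276750) - 1506882 = -20173823527847143/72903133690 - 1506882 = -130030243428901723/72903133690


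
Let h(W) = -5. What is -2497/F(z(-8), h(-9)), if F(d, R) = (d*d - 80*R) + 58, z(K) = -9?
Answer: -227/49 ≈ -4.6327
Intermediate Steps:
F(d, R) = 58 + d² - 80*R (F(d, R) = (d² - 80*R) + 58 = 58 + d² - 80*R)
-2497/F(z(-8), h(-9)) = -2497/(58 + (-9)² - 80*(-5)) = -2497/(58 + 81 + 400) = -2497/539 = -2497*1/539 = -227/49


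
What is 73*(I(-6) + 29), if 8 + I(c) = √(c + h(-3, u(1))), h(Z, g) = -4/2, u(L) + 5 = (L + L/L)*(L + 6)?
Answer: 1533 + 146*I*√2 ≈ 1533.0 + 206.48*I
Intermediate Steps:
u(L) = -5 + (1 + L)*(6 + L) (u(L) = -5 + (L + L/L)*(L + 6) = -5 + (L + 1)*(6 + L) = -5 + (1 + L)*(6 + L))
h(Z, g) = -2 (h(Z, g) = -4*½ = -2)
I(c) = -8 + √(-2 + c) (I(c) = -8 + √(c - 2) = -8 + √(-2 + c))
73*(I(-6) + 29) = 73*((-8 + √(-2 - 6)) + 29) = 73*((-8 + √(-8)) + 29) = 73*((-8 + 2*I*√2) + 29) = 73*(21 + 2*I*√2) = 1533 + 146*I*√2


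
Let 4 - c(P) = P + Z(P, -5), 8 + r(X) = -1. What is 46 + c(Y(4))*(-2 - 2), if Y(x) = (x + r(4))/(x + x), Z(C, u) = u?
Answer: 15/2 ≈ 7.5000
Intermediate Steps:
r(X) = -9 (r(X) = -8 - 1 = -9)
Y(x) = (-9 + x)/(2*x) (Y(x) = (x - 9)/(x + x) = (-9 + x)/((2*x)) = (-9 + x)*(1/(2*x)) = (-9 + x)/(2*x))
c(P) = 9 - P (c(P) = 4 - (P - 5) = 4 - (-5 + P) = 4 + (5 - P) = 9 - P)
46 + c(Y(4))*(-2 - 2) = 46 + (9 - (-9 + 4)/(2*4))*(-2 - 2) = 46 + (9 - (-5)/(2*4))*(-4) = 46 + (9 - 1*(-5/8))*(-4) = 46 + (9 + 5/8)*(-4) = 46 + (77/8)*(-4) = 46 - 77/2 = 15/2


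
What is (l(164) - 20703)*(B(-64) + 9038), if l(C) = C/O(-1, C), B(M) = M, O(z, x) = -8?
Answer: -185972689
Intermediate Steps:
l(C) = -C/8 (l(C) = C/(-8) = C*(-1/8) = -C/8)
(l(164) - 20703)*(B(-64) + 9038) = (-1/8*164 - 20703)*(-64 + 9038) = (-41/2 - 20703)*8974 = -41447/2*8974 = -185972689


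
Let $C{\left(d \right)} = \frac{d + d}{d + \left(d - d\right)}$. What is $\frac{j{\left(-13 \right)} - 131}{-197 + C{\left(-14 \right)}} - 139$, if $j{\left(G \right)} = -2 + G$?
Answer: $- \frac{26959}{195} \approx -138.25$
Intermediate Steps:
$C{\left(d \right)} = 2$ ($C{\left(d \right)} = \frac{2 d}{d + 0} = \frac{2 d}{d} = 2$)
$\frac{j{\left(-13 \right)} - 131}{-197 + C{\left(-14 \right)}} - 139 = \frac{\left(-2 - 13\right) - 131}{-197 + 2} - 139 = \frac{-15 - 131}{-195} - 139 = \left(-146\right) \left(- \frac{1}{195}\right) - 139 = \frac{146}{195} - 139 = - \frac{26959}{195}$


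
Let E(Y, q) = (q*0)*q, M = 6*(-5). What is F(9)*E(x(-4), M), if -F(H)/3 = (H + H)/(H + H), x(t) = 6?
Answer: 0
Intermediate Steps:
M = -30
F(H) = -3 (F(H) = -3*(H + H)/(H + H) = -3*2*H/(2*H) = -3*2*H*1/(2*H) = -3*1 = -3)
E(Y, q) = 0 (E(Y, q) = 0*q = 0)
F(9)*E(x(-4), M) = -3*0 = 0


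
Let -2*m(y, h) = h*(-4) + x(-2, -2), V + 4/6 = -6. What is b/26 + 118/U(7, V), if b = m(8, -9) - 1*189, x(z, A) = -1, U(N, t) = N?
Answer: 3245/364 ≈ 8.9148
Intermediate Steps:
V = -20/3 (V = -2/3 - 6 = -20/3 ≈ -6.6667)
m(y, h) = 1/2 + 2*h (m(y, h) = -(h*(-4) - 1)/2 = -(-4*h - 1)/2 = -(-1 - 4*h)/2 = 1/2 + 2*h)
b = -413/2 (b = (1/2 + 2*(-9)) - 1*189 = (1/2 - 18) - 189 = -35/2 - 189 = -413/2 ≈ -206.50)
b/26 + 118/U(7, V) = -413/2/26 + 118/7 = -413/2*1/26 + 118*(1/7) = -413/52 + 118/7 = 3245/364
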